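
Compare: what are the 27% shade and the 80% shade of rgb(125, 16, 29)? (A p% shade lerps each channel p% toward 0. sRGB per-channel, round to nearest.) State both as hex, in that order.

#5b0c15, #190306

27% shade:
  R: 125 − 33.75 = 91.25 → 91
  G: 16 + 0.27×(0−16) = 16 − 4.32 = 11.68 → 12
  B: 29 + 0.27×(0−29) = 29 − 7.83 = 21.17 → 21
  → #5b0c15
80% shade:
  R: 125 + 0.8×(0−125) = 125 − 100 = 25 → 25
  G: 16 + 0.8×(0−16) = 16 − 12.8 = 3.2 → 3
  B: 29 − 23.2 = 5.8 → 6
  → #190306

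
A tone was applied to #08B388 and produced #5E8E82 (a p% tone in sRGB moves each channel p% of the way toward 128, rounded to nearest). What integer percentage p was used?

#08B388 is rgb(8, 179, 136); #5E8E82 is rgb(94, 142, 130).
On the R channel (widest range): 94 ≈ 8 + (p/100)(128 − 8), so p ≈ 100×(94 − 8)/(128 − 8) = 8600/120 = 71.67.
p = 72 reproduces all three channels after rounding.

72%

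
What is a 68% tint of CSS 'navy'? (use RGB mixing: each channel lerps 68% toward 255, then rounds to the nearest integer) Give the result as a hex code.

#ADADD6

CSS navy is rgb(0, 0, 128).
Per channel, c → c + 0.68(255 − c):
  R: 0 + 173.4 = 173.4 → 173
  G: 0 + 0.68×(255−0) = 0 + 173.4 = 173.4 → 173
  B: 128 + 0.68×(255−128) = 128 + 86.36 = 214.36 → 214
rgb(173, 173, 214) = #ADADD6.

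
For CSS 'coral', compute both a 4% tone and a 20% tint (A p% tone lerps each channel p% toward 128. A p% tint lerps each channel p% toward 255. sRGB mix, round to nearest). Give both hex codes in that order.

CSS coral is rgb(255, 127, 80).
4% tone:
  R: 255 + 0.04×(128−255) = 255 − 5.08 = 249.92 → 250
  G: 127 + 0.04×(128−127) = 127 + 0.04 = 127.04 → 127
  B: 80 + 1.92 = 81.92 → 82
  → #FA7F52
20% tint:
  R: 255 + 0.2×(255−255) = 255 + 0 = 255 → 255
  G: 127 + 0.2×(255−127) = 127 + 25.6 = 152.6 → 153
  B: 80 + 0.2×(255−80) = 80 + 35 = 115 → 115
  → #FF9973

#FA7F52, #FF9973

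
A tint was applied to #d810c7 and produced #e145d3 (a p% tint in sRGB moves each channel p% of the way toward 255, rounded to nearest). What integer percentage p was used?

#d810c7 is rgb(216, 16, 199); #e145d3 is rgb(225, 69, 211).
On the G channel (widest range): 69 ≈ 16 + (p/100)(255 − 16), so p ≈ 100×(69 − 16)/(255 − 16) = 5300/239 = 22.18.
p = 22 reproduces all three channels after rounding.

22%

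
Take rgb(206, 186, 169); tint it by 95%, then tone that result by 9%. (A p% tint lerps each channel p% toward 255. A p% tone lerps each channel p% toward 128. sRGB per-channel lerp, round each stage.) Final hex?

#F2F1F0

A 95% tint moves each channel 95% toward 255:
  R: 206 + 0.95×(255−206) = 206 + 46.55 = 252.55 → 253
  G: 186 + 65.55 = 251.55 → 252
  B: 169 + 81.7 = 250.7 → 251
After the tint: rgb(253, 252, 251) = #FDFCFB.
Per channel, c → c + 0.09(128 − c):
  R: 253 + 0.09×(128−253) = 253 − 11.25 = 241.75 → 242
  G: 252 + 0.09×(128−252) = 252 − 11.16 = 240.84 → 241
  B: 251 + 0.09×(128−251) = 251 − 11.07 = 239.93 → 240
rgb(242, 241, 240) = #F2F1F0.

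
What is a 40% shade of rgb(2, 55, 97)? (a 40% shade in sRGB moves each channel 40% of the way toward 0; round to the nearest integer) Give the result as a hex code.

Per channel, c → c + 0.4(0 − c):
  R: 2 − 0.8 = 1.2 → 1
  G: 55 + 0.4×(0−55) = 55 − 22 = 33 → 33
  B: 97 + 0.4×(0−97) = 97 − 38.8 = 58.2 → 58
rgb(1, 33, 58) = #01213a.

#01213a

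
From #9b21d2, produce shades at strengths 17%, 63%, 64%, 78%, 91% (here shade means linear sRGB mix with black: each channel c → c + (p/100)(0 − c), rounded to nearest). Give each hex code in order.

#811bae, #390c4e, #380c4c, #22072e, #0e0313

#9b21d2 is rgb(155, 33, 210).
17%: (155 − 26.35 = 128.65→129, 33 − 5.61 = 27.39→27, 210 − 35.7 = 174.3→174) → #811bae
63%: (155 − 97.65 = 57.35→57, 33 − 20.79 = 12.21→12, 210 − 132.3 = 77.7→78) → #390c4e
64%: (155 − 99.2 = 55.8→56, 33 − 21.12 = 11.88→12, 210 − 134.4 = 75.6→76) → #380c4c
78%: (155 − 120.9 = 34.1→34, 33 − 25.74 = 7.26→7, 210 − 163.8 = 46.2→46) → #22072e
91%: (155 − 141.05 = 13.95→14, 33 − 30.03 = 2.97→3, 210 − 191.1 = 18.9→19) → #0e0313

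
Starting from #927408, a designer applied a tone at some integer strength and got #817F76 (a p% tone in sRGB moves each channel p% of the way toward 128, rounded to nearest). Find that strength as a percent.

92%

#927408 is rgb(146, 116, 8); #817F76 is rgb(129, 127, 118).
On the B channel (widest range): 118 ≈ 8 + (p/100)(128 − 8), so p ≈ 100×(118 − 8)/(128 − 8) = 11000/120 = 91.67.
p = 92 reproduces all three channels after rounding.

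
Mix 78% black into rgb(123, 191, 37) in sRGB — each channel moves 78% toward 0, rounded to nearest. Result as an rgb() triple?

A 78% shade moves each channel 78% toward 0:
  R: 123 + 0.78×(0−123) = 123 − 95.94 = 27.06 → 27
  G: 191 + 0.78×(0−191) = 191 − 148.98 = 42.02 → 42
  B: 37 + 0.78×(0−37) = 37 − 28.86 = 8.14 → 8

rgb(27, 42, 8)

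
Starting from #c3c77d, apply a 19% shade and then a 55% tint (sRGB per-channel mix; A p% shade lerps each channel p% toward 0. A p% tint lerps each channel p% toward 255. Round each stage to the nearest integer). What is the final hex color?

#c3c77d is rgb(195, 199, 125).
A 19% shade moves each channel 19% toward 0:
  R: 195 + 0.19×(0−195) = 195 − 37.05 = 157.95 → 158
  G: 199 + 0.19×(0−199) = 199 − 37.81 = 161.19 → 161
  B: 125 − 23.75 = 101.25 → 101
After the shade: rgb(158, 161, 101) = #9ea165.
A 55% tint moves each channel 55% toward 255:
  R: 158 + 0.55×(255−158) = 158 + 53.35 = 211.35 → 211
  G: 161 + 0.55×(255−161) = 161 + 51.7 = 212.7 → 213
  B: 101 + 0.55×(255−101) = 101 + 84.7 = 185.7 → 186
rgb(211, 213, 186) = #d3d5ba.

#d3d5ba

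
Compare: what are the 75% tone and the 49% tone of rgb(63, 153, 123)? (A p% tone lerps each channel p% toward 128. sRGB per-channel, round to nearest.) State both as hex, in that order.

#70867F, #5F8D7D

75% tone:
  R: 63 + 48.75 = 111.75 → 112
  G: 153 + 0.75×(128−153) = 153 − 18.75 = 134.25 → 134
  B: 123 + 3.75 = 126.75 → 127
  → #70867F
49% tone:
  R: 63 + 0.49×(128−63) = 63 + 31.85 = 94.85 → 95
  G: 153 + 0.49×(128−153) = 153 − 12.25 = 140.75 → 141
  B: 123 + 2.45 = 125.45 → 125
  → #5F8D7D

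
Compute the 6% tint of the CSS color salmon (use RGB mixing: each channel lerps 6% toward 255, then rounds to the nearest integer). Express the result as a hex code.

CSS salmon is rgb(250, 128, 114).
A 6% tint moves each channel 6% toward 255:
  R: 250 + 0.06×(255−250) = 250 + 0.3 = 250.3 → 250
  G: 128 + 0.06×(255−128) = 128 + 7.62 = 135.62 → 136
  B: 114 + 0.06×(255−114) = 114 + 8.46 = 122.46 → 122
rgb(250, 136, 122) = #FA887A.

#FA887A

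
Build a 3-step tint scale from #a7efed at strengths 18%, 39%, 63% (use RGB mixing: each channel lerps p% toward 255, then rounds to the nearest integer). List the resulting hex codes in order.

#b7f2f0, #c9f5f4, #def9f8

#a7efed is rgb(167, 239, 237).
18%: (167 + 15.84 = 182.84→183, 239 + 2.88 = 241.88→242, 237 + 3.24 = 240.24→240) → #b7f2f0
39%: (167 + 34.32 = 201.32→201, 239 + 6.24 = 245.24→245, 237 + 7.02 = 244.02→244) → #c9f5f4
63%: (167 + 55.44 = 222.44→222, 239 + 10.08 = 249.08→249, 237 + 11.34 = 248.34→248) → #def9f8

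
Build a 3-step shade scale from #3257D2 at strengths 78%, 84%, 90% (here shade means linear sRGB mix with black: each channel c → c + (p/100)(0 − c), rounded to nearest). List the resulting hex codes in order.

#3257D2 is rgb(50, 87, 210).
78%: (50 − 39 = 11→11, 87 − 67.86 = 19.14→19, 210 − 163.8 = 46.2→46) → #0B132E
84%: (50 − 42 = 8→8, 87 − 73.08 = 13.92→14, 210 − 176.4 = 33.6→34) → #080E22
90%: (50 − 45 = 5→5, 87 − 78.3 = 8.7→9, 210 − 189 = 21→21) → #050915

#0B132E, #080E22, #050915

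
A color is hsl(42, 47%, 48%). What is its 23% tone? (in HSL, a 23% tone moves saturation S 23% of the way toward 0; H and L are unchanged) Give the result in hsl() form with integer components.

hsl(42, 36%, 48%)

S moves 23% from 47 toward 0: 47 − 10.81 = 36.19 → 36.
H and L are unchanged.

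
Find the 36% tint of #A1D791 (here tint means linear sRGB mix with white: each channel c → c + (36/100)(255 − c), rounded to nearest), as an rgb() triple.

#A1D791 is rgb(161, 215, 145).
Per channel, c → c + 0.36(255 − c):
  R: 161 + 33.84 = 194.84 → 195
  G: 215 + 14.4 = 229.4 → 229
  B: 145 + 0.36×(255−145) = 145 + 39.6 = 184.6 → 185

rgb(195, 229, 185)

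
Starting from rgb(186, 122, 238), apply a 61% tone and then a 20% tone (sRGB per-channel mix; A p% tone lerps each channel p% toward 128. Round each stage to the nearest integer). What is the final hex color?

A 61% tone moves each channel 61% toward 128:
  R: 186 − 35.38 = 150.62 → 151
  G: 122 + 3.66 = 125.66 → 126
  B: 238 − 67.1 = 170.9 → 171
After the tone: rgb(151, 126, 171) = #977EAB.
A 20% tone moves each channel 20% toward 128:
  R: 151 + 0.2×(128−151) = 151 − 4.6 = 146.4 → 146
  G: 126 + 0.2×(128−126) = 126 + 0.4 = 126.4 → 126
  B: 171 + 0.2×(128−171) = 171 − 8.6 = 162.4 → 162
rgb(146, 126, 162) = #927EA2.

#927EA2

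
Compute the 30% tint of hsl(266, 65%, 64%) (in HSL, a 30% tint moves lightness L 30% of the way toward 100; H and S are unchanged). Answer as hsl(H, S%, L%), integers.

hsl(266, 65%, 75%)

L moves 30% from 64 toward 100: 64 + 10.8 = 74.8 → 75.
H and S are unchanged.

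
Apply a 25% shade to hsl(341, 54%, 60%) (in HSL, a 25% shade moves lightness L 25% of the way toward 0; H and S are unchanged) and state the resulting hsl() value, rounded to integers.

hsl(341, 54%, 45%)

L moves 25% from 60 toward 0: 60 − 15 = 45 → 45.
H and S are unchanged.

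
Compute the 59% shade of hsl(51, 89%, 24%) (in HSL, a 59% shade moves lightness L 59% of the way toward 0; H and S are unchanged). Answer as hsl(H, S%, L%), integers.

hsl(51, 89%, 10%)

L moves 59% from 24 toward 0: 24 − 14.16 = 9.84 → 10.
H and S are unchanged.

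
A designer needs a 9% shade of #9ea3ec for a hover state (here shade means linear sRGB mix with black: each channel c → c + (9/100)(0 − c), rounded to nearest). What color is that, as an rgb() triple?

#9ea3ec is rgb(158, 163, 236).
Per channel, c → c + 0.09(0 − c):
  R: 158 + 0.09×(0−158) = 158 − 14.22 = 143.78 → 144
  G: 163 − 14.67 = 148.33 → 148
  B: 236 + 0.09×(0−236) = 236 − 21.24 = 214.76 → 215

rgb(144, 148, 215)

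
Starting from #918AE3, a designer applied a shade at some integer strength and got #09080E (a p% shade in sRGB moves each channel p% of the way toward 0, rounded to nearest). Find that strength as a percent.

#918AE3 is rgb(145, 138, 227); #09080E is rgb(9, 8, 14).
On the B channel (widest range): 14 ≈ 227 + (p/100)(0 − 227), so p ≈ 100×(14 − 227)/(0 − 227) = -21300/-227 = 93.83.
p = 94 reproduces all three channels after rounding.

94%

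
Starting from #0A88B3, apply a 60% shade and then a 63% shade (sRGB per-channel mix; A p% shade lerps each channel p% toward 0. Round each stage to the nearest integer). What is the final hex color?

#0A88B3 is rgb(10, 136, 179).
Lerp each channel 60% toward 0:
  R: 10 − 6 = 4 → 4
  G: 136 + 0.6×(0−136) = 136 − 81.6 = 54.4 → 54
  B: 179 − 107.4 = 71.6 → 72
After the shade: rgb(4, 54, 72) = #043648.
Per channel, c → c + 0.63(0 − c):
  R: 4 + 0.63×(0−4) = 4 − 2.52 = 1.48 → 1
  G: 54 − 34.02 = 19.98 → 20
  B: 72 − 45.36 = 26.64 → 27
rgb(1, 20, 27) = #01141B.

#01141B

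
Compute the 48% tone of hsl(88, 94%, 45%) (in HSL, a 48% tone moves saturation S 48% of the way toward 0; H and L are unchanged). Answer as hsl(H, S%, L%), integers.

S moves 48% from 94 toward 0: 94 − 45.12 = 48.88 → 49.
H and L are unchanged.

hsl(88, 49%, 45%)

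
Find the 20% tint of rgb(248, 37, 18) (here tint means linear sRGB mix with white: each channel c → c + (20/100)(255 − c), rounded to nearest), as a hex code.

Lerp each channel 20% toward 255:
  R: 248 + 0.2×(255−248) = 248 + 1.4 = 249.4 → 249
  G: 37 + 0.2×(255−37) = 37 + 43.6 = 80.6 → 81
  B: 18 + 0.2×(255−18) = 18 + 47.4 = 65.4 → 65
rgb(249, 81, 65) = #F95141.

#F95141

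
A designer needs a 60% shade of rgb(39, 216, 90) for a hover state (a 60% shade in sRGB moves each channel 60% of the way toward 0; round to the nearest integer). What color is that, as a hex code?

#105624

Lerp each channel 60% toward 0:
  R: 39 − 23.4 = 15.6 → 16
  G: 216 + 0.6×(0−216) = 216 − 129.6 = 86.4 → 86
  B: 90 + 0.6×(0−90) = 90 − 54 = 36 → 36
rgb(16, 86, 36) = #105624.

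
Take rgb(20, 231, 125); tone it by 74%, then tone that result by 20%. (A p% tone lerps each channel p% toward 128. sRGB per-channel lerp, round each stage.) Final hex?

Lerp each channel 74% toward 128:
  R: 20 + 0.74×(128−20) = 20 + 79.92 = 99.92 → 100
  G: 231 + 0.74×(128−231) = 231 − 76.22 = 154.78 → 155
  B: 125 + 2.22 = 127.22 → 127
After the tone: rgb(100, 155, 127) = #649B7F.
A 20% tone moves each channel 20% toward 128:
  R: 100 + 5.6 = 105.6 → 106
  G: 155 − 5.4 = 149.6 → 150
  B: 127 + 0.2×(128−127) = 127 + 0.2 = 127.2 → 127
rgb(106, 150, 127) = #6A967F.

#6A967F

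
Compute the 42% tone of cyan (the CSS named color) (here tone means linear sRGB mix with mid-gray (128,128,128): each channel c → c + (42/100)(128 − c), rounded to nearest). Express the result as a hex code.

#36CACA

CSS cyan is rgb(0, 255, 255).
Per channel, c → c + 0.42(128 − c):
  R: 0 + 53.76 = 53.76 → 54
  G: 255 + 0.42×(128−255) = 255 − 53.34 = 201.66 → 202
  B: 255 − 53.34 = 201.66 → 202
rgb(54, 202, 202) = #36CACA.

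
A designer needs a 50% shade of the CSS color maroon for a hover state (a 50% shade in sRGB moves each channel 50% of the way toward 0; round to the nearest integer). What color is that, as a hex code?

CSS maroon is rgb(128, 0, 0).
Per channel, c → c + 0.5(0 − c):
  R: 128 − 64 = 64 → 64
  G: 0 + 0 = 0 → 0
  B: 0 + 0.5×(0−0) = 0 + 0 = 0 → 0
rgb(64, 0, 0) = #400000.

#400000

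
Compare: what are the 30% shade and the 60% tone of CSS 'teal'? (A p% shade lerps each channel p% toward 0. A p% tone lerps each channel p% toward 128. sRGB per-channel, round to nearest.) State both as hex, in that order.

#005a5a, #4d8080

CSS teal is rgb(0, 128, 128).
30% shade:
  R: 0 + 0.3×(0−0) = 0 + 0 = 0 → 0
  G: 128 + 0.3×(0−128) = 128 − 38.4 = 89.6 → 90
  B: 128 + 0.3×(0−128) = 128 − 38.4 = 89.6 → 90
  → #005a5a
60% tone:
  R: 0 + 0.6×(128−0) = 0 + 76.8 = 76.8 → 77
  G: 128 + 0.6×(128−128) = 128 + 0 = 128 → 128
  B: 128 + 0.6×(128−128) = 128 + 0 = 128 → 128
  → #4d8080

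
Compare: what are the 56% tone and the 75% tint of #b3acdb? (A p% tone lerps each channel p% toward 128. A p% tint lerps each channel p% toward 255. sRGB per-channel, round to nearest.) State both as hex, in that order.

#9693a8, #eceaf6

#b3acdb is rgb(179, 172, 219).
56% tone:
  R: 179 − 28.56 = 150.44 → 150
  G: 172 + 0.56×(128−172) = 172 − 24.64 = 147.36 → 147
  B: 219 + 0.56×(128−219) = 219 − 50.96 = 168.04 → 168
  → #9693a8
75% tint:
  R: 179 + 0.75×(255−179) = 179 + 57 = 236 → 236
  G: 172 + 62.25 = 234.25 → 234
  B: 219 + 27 = 246 → 246
  → #eceaf6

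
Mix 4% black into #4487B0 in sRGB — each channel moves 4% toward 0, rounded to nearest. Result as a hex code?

#4487B0 is rgb(68, 135, 176).
Lerp each channel 4% toward 0:
  R: 68 + 0.04×(0−68) = 68 − 2.72 = 65.28 → 65
  G: 135 + 0.04×(0−135) = 135 − 5.4 = 129.6 → 130
  B: 176 − 7.04 = 168.96 → 169
rgb(65, 130, 169) = #4182A9.

#4182A9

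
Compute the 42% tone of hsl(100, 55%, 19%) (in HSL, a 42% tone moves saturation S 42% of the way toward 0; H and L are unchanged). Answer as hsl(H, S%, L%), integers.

hsl(100, 32%, 19%)

S moves 42% from 55 toward 0: 55 − 23.1 = 31.9 → 32.
H and L are unchanged.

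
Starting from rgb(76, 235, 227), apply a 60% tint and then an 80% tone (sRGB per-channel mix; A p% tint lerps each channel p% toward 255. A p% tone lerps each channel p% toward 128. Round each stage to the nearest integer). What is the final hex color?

#8B9897

A 60% tint moves each channel 60% toward 255:
  R: 76 + 0.6×(255−76) = 76 + 107.4 = 183.4 → 183
  G: 235 + 0.6×(255−235) = 235 + 12 = 247 → 247
  B: 227 + 0.6×(255−227) = 227 + 16.8 = 243.8 → 244
After the tint: rgb(183, 247, 244) = #B7F7F4.
Lerp each channel 80% toward 128:
  R: 183 − 44 = 139 → 139
  G: 247 − 95.2 = 151.8 → 152
  B: 244 + 0.8×(128−244) = 244 − 92.8 = 151.2 → 151
rgb(139, 152, 151) = #8B9897.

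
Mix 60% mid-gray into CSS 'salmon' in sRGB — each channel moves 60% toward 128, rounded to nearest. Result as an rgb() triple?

rgb(177, 128, 122)

CSS salmon is rgb(250, 128, 114).
Per channel, c → c + 0.6(128 − c):
  R: 250 + 0.6×(128−250) = 250 − 73.2 = 176.8 → 177
  G: 128 + 0 = 128 → 128
  B: 114 + 0.6×(128−114) = 114 + 8.4 = 122.4 → 122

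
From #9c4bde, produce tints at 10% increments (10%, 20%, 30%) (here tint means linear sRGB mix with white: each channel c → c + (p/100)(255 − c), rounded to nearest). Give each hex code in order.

#a65de1, #b06fe5, #ba81e8

#9c4bde is rgb(156, 75, 222).
10%: (156 + 9.9 = 165.9→166, 75 + 18 = 93→93, 222 + 3.3 = 225.3→225) → #a65de1
20%: (156 + 19.8 = 175.8→176, 75 + 36 = 111→111, 222 + 6.6 = 228.6→229) → #b06fe5
30%: (156 + 29.7 = 185.7→186, 75 + 54 = 129→129, 222 + 9.9 = 231.9→232) → #ba81e8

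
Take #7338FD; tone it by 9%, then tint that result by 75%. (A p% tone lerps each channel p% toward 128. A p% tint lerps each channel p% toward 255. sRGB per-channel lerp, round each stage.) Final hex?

#7338FD is rgb(115, 56, 253).
A 9% tone moves each channel 9% toward 128:
  R: 115 + 1.17 = 116.17 → 116
  G: 56 + 0.09×(128−56) = 56 + 6.48 = 62.48 → 62
  B: 253 + 0.09×(128−253) = 253 − 11.25 = 241.75 → 242
After the tone: rgb(116, 62, 242) = #743EF2.
Per channel, c → c + 0.75(255 − c):
  R: 116 + 104.25 = 220.25 → 220
  G: 62 + 0.75×(255−62) = 62 + 144.75 = 206.75 → 207
  B: 242 + 0.75×(255−242) = 242 + 9.75 = 251.75 → 252
rgb(220, 207, 252) = #DCCFFC.

#DCCFFC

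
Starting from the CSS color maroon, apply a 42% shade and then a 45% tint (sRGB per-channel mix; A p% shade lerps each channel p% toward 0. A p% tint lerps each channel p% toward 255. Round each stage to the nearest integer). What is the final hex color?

#9b7373

CSS maroon is rgb(128, 0, 0).
A 42% shade moves each channel 42% toward 0:
  R: 128 + 0.42×(0−128) = 128 − 53.76 = 74.24 → 74
  G: 0 + 0 = 0 → 0
  B: 0 + 0.42×(0−0) = 0 + 0 = 0 → 0
After the shade: rgb(74, 0, 0) = #4a0000.
Lerp each channel 45% toward 255:
  R: 74 + 0.45×(255−74) = 74 + 81.45 = 155.45 → 155
  G: 0 + 0.45×(255−0) = 0 + 114.75 = 114.75 → 115
  B: 0 + 0.45×(255−0) = 0 + 114.75 = 114.75 → 115
rgb(155, 115, 115) = #9b7373.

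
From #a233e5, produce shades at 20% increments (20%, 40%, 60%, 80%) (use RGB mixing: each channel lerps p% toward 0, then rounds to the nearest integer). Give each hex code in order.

#a233e5 is rgb(162, 51, 229).
20%: (162 − 32.4 = 129.6→130, 51 − 10.2 = 40.8→41, 229 − 45.8 = 183.2→183) → #8229b7
40%: (162 − 64.8 = 97.2→97, 51 − 20.4 = 30.6→31, 229 − 91.6 = 137.4→137) → #611f89
60%: (162 − 97.2 = 64.8→65, 51 − 30.6 = 20.4→20, 229 − 137.4 = 91.6→92) → #41145c
80%: (162 − 129.6 = 32.4→32, 51 − 40.8 = 10.2→10, 229 − 183.2 = 45.8→46) → #200a2e

#8229b7, #611f89, #41145c, #200a2e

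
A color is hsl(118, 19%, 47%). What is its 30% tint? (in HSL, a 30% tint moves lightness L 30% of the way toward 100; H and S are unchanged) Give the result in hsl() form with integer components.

hsl(118, 19%, 63%)

L moves 30% from 47 toward 100: 47 + 15.9 = 62.9 → 63.
H and S are unchanged.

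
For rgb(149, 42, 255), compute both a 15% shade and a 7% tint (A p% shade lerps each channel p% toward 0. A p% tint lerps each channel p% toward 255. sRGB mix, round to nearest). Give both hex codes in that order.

#7F24D9, #9C39FF

15% shade:
  R: 149 + 0.15×(0−149) = 149 − 22.35 = 126.65 → 127
  G: 42 + 0.15×(0−42) = 42 − 6.3 = 35.7 → 36
  B: 255 − 38.25 = 216.75 → 217
  → #7F24D9
7% tint:
  R: 149 + 0.07×(255−149) = 149 + 7.42 = 156.42 → 156
  G: 42 + 0.07×(255−42) = 42 + 14.91 = 56.91 → 57
  B: 255 + 0.07×(255−255) = 255 + 0 = 255 → 255
  → #9C39FF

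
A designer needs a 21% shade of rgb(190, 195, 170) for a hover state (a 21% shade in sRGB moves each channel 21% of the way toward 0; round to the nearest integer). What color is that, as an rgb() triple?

rgb(150, 154, 134)

Per channel, c → c + 0.21(0 − c):
  R: 190 − 39.9 = 150.1 → 150
  G: 195 − 40.95 = 154.05 → 154
  B: 170 + 0.21×(0−170) = 170 − 35.7 = 134.3 → 134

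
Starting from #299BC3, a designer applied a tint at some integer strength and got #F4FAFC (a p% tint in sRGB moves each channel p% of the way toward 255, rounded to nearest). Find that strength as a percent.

95%

#299BC3 is rgb(41, 155, 195); #F4FAFC is rgb(244, 250, 252).
On the R channel (widest range): 244 ≈ 41 + (p/100)(255 − 41), so p ≈ 100×(244 − 41)/(255 − 41) = 20300/214 = 94.86.
p = 95 reproduces all three channels after rounding.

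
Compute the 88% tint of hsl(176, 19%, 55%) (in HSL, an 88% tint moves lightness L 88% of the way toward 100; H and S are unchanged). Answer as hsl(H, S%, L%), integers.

L moves 88% from 55 toward 100: 55 + 39.6 = 94.6 → 95.
H and S are unchanged.

hsl(176, 19%, 95%)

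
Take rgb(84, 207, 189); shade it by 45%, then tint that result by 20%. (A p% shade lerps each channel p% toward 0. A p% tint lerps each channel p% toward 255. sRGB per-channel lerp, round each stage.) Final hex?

Lerp each channel 45% toward 0:
  R: 84 − 37.8 = 46.2 → 46
  G: 207 − 93.15 = 113.85 → 114
  B: 189 + 0.45×(0−189) = 189 − 85.05 = 103.95 → 104
After the shade: rgb(46, 114, 104) = #2e7268.
A 20% tint moves each channel 20% toward 255:
  R: 46 + 41.8 = 87.8 → 88
  G: 114 + 0.2×(255−114) = 114 + 28.2 = 142.2 → 142
  B: 104 + 0.2×(255−104) = 104 + 30.2 = 134.2 → 134
rgb(88, 142, 134) = #588e86.

#588e86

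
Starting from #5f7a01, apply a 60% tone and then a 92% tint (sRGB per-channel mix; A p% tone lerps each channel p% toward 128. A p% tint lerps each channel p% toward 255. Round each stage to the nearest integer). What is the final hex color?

#5f7a01 is rgb(95, 122, 1).
Per channel, c → c + 0.6(128 − c):
  R: 95 + 0.6×(128−95) = 95 + 19.8 = 114.8 → 115
  G: 122 + 3.6 = 125.6 → 126
  B: 1 + 0.6×(128−1) = 1 + 76.2 = 77.2 → 77
After the tone: rgb(115, 126, 77) = #737e4d.
A 92% tint moves each channel 92% toward 255:
  R: 115 + 0.92×(255−115) = 115 + 128.8 = 243.8 → 244
  G: 126 + 0.92×(255−126) = 126 + 118.68 = 244.68 → 245
  B: 77 + 163.76 = 240.76 → 241
rgb(244, 245, 241) = #f4f5f1.

#f4f5f1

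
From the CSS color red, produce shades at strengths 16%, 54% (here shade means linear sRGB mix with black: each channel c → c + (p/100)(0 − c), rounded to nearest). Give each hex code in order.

#d60000, #750000

CSS red is rgb(255, 0, 0).
16%: (255 − 40.8 = 214.2→214, 0→0, 0→0) → #d60000
54%: (255 − 137.7 = 117.3→117, 0→0, 0→0) → #750000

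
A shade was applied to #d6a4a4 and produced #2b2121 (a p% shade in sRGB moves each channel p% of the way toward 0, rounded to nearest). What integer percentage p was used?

#d6a4a4 is rgb(214, 164, 164); #2b2121 is rgb(43, 33, 33).
On the R channel (widest range): 43 ≈ 214 + (p/100)(0 − 214), so p ≈ 100×(43 − 214)/(0 − 214) = -17100/-214 = 79.91.
p = 80 reproduces all three channels after rounding.

80%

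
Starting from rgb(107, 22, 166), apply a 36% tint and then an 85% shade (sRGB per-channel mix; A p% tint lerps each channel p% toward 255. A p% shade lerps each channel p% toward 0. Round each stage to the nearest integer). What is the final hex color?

#18101E

Lerp each channel 36% toward 255:
  R: 107 + 53.28 = 160.28 → 160
  G: 22 + 0.36×(255−22) = 22 + 83.88 = 105.88 → 106
  B: 166 + 32.04 = 198.04 → 198
After the tint: rgb(160, 106, 198) = #A06AC6.
An 85% shade moves each channel 85% toward 0:
  R: 160 + 0.85×(0−160) = 160 − 136 = 24 → 24
  G: 106 + 0.85×(0−106) = 106 − 90.1 = 15.9 → 16
  B: 198 − 168.3 = 29.7 → 30
rgb(24, 16, 30) = #18101E.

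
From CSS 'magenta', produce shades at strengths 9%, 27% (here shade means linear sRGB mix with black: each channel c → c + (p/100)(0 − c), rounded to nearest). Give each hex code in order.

#e800e8, #ba00ba

CSS magenta is rgb(255, 0, 255).
9%: (255 − 22.95 = 232.05→232, 0→0, 255 − 22.95 = 232.05→232) → #e800e8
27%: (255 − 68.85 = 186.15→186, 0→0, 255 − 68.85 = 186.15→186) → #ba00ba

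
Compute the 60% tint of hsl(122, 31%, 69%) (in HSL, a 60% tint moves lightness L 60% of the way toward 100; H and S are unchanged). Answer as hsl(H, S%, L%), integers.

hsl(122, 31%, 88%)

L moves 60% from 69 toward 100: 69 + 18.6 = 87.6 → 88.
H and S are unchanged.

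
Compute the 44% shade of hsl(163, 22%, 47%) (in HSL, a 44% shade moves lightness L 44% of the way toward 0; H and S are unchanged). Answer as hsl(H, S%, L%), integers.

hsl(163, 22%, 26%)

L moves 44% from 47 toward 0: 47 − 20.68 = 26.32 → 26.
H and S are unchanged.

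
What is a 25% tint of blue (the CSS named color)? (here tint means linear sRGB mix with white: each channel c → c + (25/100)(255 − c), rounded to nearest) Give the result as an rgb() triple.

CSS blue is rgb(0, 0, 255).
A 25% tint moves each channel 25% toward 255:
  R: 0 + 0.25×(255−0) = 0 + 63.75 = 63.75 → 64
  G: 0 + 0.25×(255−0) = 0 + 63.75 = 63.75 → 64
  B: 255 + 0.25×(255−255) = 255 + 0 = 255 → 255

rgb(64, 64, 255)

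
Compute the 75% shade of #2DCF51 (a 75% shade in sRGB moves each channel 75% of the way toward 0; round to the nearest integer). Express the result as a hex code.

#0B3414

#2DCF51 is rgb(45, 207, 81).
Per channel, c → c + 0.75(0 − c):
  R: 45 + 0.75×(0−45) = 45 − 33.75 = 11.25 → 11
  G: 207 + 0.75×(0−207) = 207 − 155.25 = 51.75 → 52
  B: 81 − 60.75 = 20.25 → 20
rgb(11, 52, 20) = #0B3414.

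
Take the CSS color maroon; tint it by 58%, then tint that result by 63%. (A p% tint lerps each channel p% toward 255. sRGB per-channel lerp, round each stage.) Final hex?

CSS maroon is rgb(128, 0, 0).
Lerp each channel 58% toward 255:
  R: 128 + 0.58×(255−128) = 128 + 73.66 = 201.66 → 202
  G: 0 + 0.58×(255−0) = 0 + 147.9 = 147.9 → 148
  B: 0 + 0.58×(255−0) = 0 + 147.9 = 147.9 → 148
After the tint: rgb(202, 148, 148) = #CA9494.
Lerp each channel 63% toward 255:
  R: 202 + 33.39 = 235.39 → 235
  G: 148 + 67.41 = 215.41 → 215
  B: 148 + 0.63×(255−148) = 148 + 67.41 = 215.41 → 215
rgb(235, 215, 215) = #EBD7D7.

#EBD7D7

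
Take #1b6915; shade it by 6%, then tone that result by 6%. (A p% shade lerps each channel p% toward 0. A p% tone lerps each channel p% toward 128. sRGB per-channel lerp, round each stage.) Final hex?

#1b6915 is rgb(27, 105, 21).
Lerp each channel 6% toward 0:
  R: 27 + 0.06×(0−27) = 27 − 1.62 = 25.38 → 25
  G: 105 + 0.06×(0−105) = 105 − 6.3 = 98.7 → 99
  B: 21 + 0.06×(0−21) = 21 − 1.26 = 19.74 → 20
After the shade: rgb(25, 99, 20) = #196314.
Lerp each channel 6% toward 128:
  R: 25 + 6.18 = 31.18 → 31
  G: 99 + 1.74 = 100.74 → 101
  B: 20 + 6.48 = 26.48 → 26
rgb(31, 101, 26) = #1f651a.

#1f651a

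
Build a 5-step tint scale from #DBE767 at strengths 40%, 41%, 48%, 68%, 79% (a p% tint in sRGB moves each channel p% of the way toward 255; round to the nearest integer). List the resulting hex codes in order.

#E9F1A4, #EAF1A5, #ECF3B0, #F3F7CE, #F7FADF

#DBE767 is rgb(219, 231, 103).
40%: (219 + 14.4 = 233.4→233, 231 + 9.6 = 240.6→241, 103 + 60.8 = 163.8→164) → #E9F1A4
41%: (219 + 14.76 = 233.76→234, 231 + 9.84 = 240.84→241, 103 + 62.32 = 165.32→165) → #EAF1A5
48%: (219 + 17.28 = 236.28→236, 231 + 11.52 = 242.52→243, 103 + 72.96 = 175.96→176) → #ECF3B0
68%: (219 + 24.48 = 243.48→243, 231 + 16.32 = 247.32→247, 103 + 103.36 = 206.36→206) → #F3F7CE
79%: (219 + 28.44 = 247.44→247, 231 + 18.96 = 249.96→250, 103 + 120.08 = 223.08→223) → #F7FADF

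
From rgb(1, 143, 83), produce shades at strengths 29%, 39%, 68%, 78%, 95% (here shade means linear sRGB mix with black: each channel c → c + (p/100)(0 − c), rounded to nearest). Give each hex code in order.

29%: (1→1, 143 − 41.47 = 101.53→102, 83 − 24.07 = 58.93→59) → #01663B
39%: (1→1, 143 − 55.77 = 87.23→87, 83 − 32.37 = 50.63→51) → #015733
68%: (1 − 0.68 = 0.32→0, 143 − 97.24 = 45.76→46, 83 − 56.44 = 26.56→27) → #002E1B
78%: (1 − 0.78 = 0.22→0, 143 − 111.54 = 31.46→31, 83 − 64.74 = 18.26→18) → #001F12
95%: (1 − 0.95 = 0.05→0, 143 − 135.85 = 7.15→7, 83 − 78.85 = 4.15→4) → #000704

#01663B, #015733, #002E1B, #001F12, #000704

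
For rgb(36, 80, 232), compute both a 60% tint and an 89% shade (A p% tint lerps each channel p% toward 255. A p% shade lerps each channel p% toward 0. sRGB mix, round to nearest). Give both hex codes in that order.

60% tint:
  R: 36 + 0.6×(255−36) = 36 + 131.4 = 167.4 → 167
  G: 80 + 105 = 185 → 185
  B: 232 + 13.8 = 245.8 → 246
  → #A7B9F6
89% shade:
  R: 36 + 0.89×(0−36) = 36 − 32.04 = 3.96 → 4
  G: 80 − 71.2 = 8.8 → 9
  B: 232 + 0.89×(0−232) = 232 − 206.48 = 25.52 → 26
  → #04091A

#A7B9F6, #04091A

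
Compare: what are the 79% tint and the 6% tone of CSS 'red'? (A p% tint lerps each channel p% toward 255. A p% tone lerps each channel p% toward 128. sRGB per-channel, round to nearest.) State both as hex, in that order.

#ffc9c9, #f70808

CSS red is rgb(255, 0, 0).
79% tint:
  R: 255 + 0.79×(255−255) = 255 + 0 = 255 → 255
  G: 0 + 0.79×(255−0) = 0 + 201.45 = 201.45 → 201
  B: 0 + 0.79×(255−0) = 0 + 201.45 = 201.45 → 201
  → #ffc9c9
6% tone:
  R: 255 − 7.62 = 247.38 → 247
  G: 0 + 0.06×(128−0) = 0 + 7.68 = 7.68 → 8
  B: 0 + 7.68 = 7.68 → 8
  → #f70808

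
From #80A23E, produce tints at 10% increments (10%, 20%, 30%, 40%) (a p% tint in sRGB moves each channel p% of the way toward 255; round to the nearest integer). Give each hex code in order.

#80A23E is rgb(128, 162, 62).
10%: (128 + 12.7 = 140.7→141, 162 + 9.3 = 171.3→171, 62 + 19.3 = 81.3→81) → #8DAB51
20%: (128 + 25.4 = 153.4→153, 162 + 18.6 = 180.6→181, 62 + 38.6 = 100.6→101) → #99B565
30%: (128 + 38.1 = 166.1→166, 162 + 27.9 = 189.9→190, 62 + 57.9 = 119.9→120) → #A6BE78
40%: (128 + 50.8 = 178.8→179, 162 + 37.2 = 199.2→199, 62 + 77.2 = 139.2→139) → #B3C78B

#8DAB51, #99B565, #A6BE78, #B3C78B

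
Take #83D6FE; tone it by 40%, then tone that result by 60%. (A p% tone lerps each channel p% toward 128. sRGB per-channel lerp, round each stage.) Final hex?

#83D6FE is rgb(131, 214, 254).
A 40% tone moves each channel 40% toward 128:
  R: 131 + 0.4×(128−131) = 131 − 1.2 = 129.8 → 130
  G: 214 + 0.4×(128−214) = 214 − 34.4 = 179.6 → 180
  B: 254 − 50.4 = 203.6 → 204
After the tone: rgb(130, 180, 204) = #82B4CC.
Lerp each channel 60% toward 128:
  R: 130 − 1.2 = 128.8 → 129
  G: 180 + 0.6×(128−180) = 180 − 31.2 = 148.8 → 149
  B: 204 + 0.6×(128−204) = 204 − 45.6 = 158.4 → 158
rgb(129, 149, 158) = #81959E.

#81959E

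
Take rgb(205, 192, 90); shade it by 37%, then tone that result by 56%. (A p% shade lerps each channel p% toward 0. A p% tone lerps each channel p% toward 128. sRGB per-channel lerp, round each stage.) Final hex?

#807d61

Per channel, c → c + 0.37(0 − c):
  R: 205 + 0.37×(0−205) = 205 − 75.85 = 129.15 → 129
  G: 192 − 71.04 = 120.96 → 121
  B: 90 + 0.37×(0−90) = 90 − 33.3 = 56.7 → 57
After the shade: rgb(129, 121, 57) = #817939.
Per channel, c → c + 0.56(128 − c):
  R: 129 + 0.56×(128−129) = 129 − 0.56 = 128.44 → 128
  G: 121 + 0.56×(128−121) = 121 + 3.92 = 124.92 → 125
  B: 57 + 39.76 = 96.76 → 97
rgb(128, 125, 97) = #807d61.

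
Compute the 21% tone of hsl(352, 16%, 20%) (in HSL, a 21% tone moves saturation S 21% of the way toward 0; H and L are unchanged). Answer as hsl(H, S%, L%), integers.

S moves 21% from 16 toward 0: 16 − 3.36 = 12.64 → 13.
H and L are unchanged.

hsl(352, 13%, 20%)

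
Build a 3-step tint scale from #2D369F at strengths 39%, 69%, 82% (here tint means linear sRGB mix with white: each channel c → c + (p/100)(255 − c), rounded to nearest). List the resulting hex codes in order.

#2D369F is rgb(45, 54, 159).
39%: (45 + 81.9 = 126.9→127, 54 + 78.39 = 132.39→132, 159 + 37.44 = 196.44→196) → #7F84C4
69%: (45 + 144.9 = 189.9→190, 54 + 138.69 = 192.69→193, 159 + 66.24 = 225.24→225) → #BEC1E1
82%: (45 + 172.2 = 217.2→217, 54 + 164.82 = 218.82→219, 159 + 78.72 = 237.72→238) → #D9DBEE

#7F84C4, #BEC1E1, #D9DBEE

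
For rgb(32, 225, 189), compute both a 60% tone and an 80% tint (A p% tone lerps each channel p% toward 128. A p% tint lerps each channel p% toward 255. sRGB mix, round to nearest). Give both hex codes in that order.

#5AA798, #D2F9F2

60% tone:
  R: 32 + 57.6 = 89.6 → 90
  G: 225 − 58.2 = 166.8 → 167
  B: 189 − 36.6 = 152.4 → 152
  → #5AA798
80% tint:
  R: 32 + 0.8×(255−32) = 32 + 178.4 = 210.4 → 210
  G: 225 + 0.8×(255−225) = 225 + 24 = 249 → 249
  B: 189 + 0.8×(255−189) = 189 + 52.8 = 241.8 → 242
  → #D2F9F2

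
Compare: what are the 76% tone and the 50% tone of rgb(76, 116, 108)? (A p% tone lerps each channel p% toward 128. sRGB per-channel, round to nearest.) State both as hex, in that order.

#747d7b, #667a76

76% tone:
  R: 76 + 39.52 = 115.52 → 116
  G: 116 + 0.76×(128−116) = 116 + 9.12 = 125.12 → 125
  B: 108 + 15.2 = 123.2 → 123
  → #747d7b
50% tone:
  R: 76 + 0.5×(128−76) = 76 + 26 = 102 → 102
  G: 116 + 6 = 122 → 122
  B: 108 + 0.5×(128−108) = 108 + 10 = 118 → 118
  → #667a76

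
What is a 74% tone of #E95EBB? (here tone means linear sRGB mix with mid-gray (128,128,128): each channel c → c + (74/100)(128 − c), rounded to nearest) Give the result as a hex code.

#E95EBB is rgb(233, 94, 187).
A 74% tone moves each channel 74% toward 128:
  R: 233 + 0.74×(128−233) = 233 − 77.7 = 155.3 → 155
  G: 94 + 0.74×(128−94) = 94 + 25.16 = 119.16 → 119
  B: 187 − 43.66 = 143.34 → 143
rgb(155, 119, 143) = #9B778F.

#9B778F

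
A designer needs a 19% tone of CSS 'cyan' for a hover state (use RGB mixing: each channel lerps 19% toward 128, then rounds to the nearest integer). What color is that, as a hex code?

#18E7E7

CSS cyan is rgb(0, 255, 255).
Lerp each channel 19% toward 128:
  R: 0 + 0.19×(128−0) = 0 + 24.32 = 24.32 → 24
  G: 255 + 0.19×(128−255) = 255 − 24.13 = 230.87 → 231
  B: 255 + 0.19×(128−255) = 255 − 24.13 = 230.87 → 231
rgb(24, 231, 231) = #18E7E7.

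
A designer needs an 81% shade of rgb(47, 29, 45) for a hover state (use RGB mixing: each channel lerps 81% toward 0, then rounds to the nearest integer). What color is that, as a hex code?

An 81% shade moves each channel 81% toward 0:
  R: 47 + 0.81×(0−47) = 47 − 38.07 = 8.93 → 9
  G: 29 − 23.49 = 5.51 → 6
  B: 45 + 0.81×(0−45) = 45 − 36.45 = 8.55 → 9
rgb(9, 6, 9) = #090609.

#090609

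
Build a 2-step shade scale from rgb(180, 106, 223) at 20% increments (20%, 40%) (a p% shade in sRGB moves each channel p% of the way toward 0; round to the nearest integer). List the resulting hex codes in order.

#9055B2, #6C4086

20%: (180 − 36 = 144→144, 106 − 21.2 = 84.8→85, 223 − 44.6 = 178.4→178) → #9055B2
40%: (180 − 72 = 108→108, 106 − 42.4 = 63.6→64, 223 − 89.2 = 133.8→134) → #6C4086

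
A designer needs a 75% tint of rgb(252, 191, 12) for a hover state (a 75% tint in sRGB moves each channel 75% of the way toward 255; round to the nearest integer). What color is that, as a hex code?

#FEEFC2

Per channel, c → c + 0.75(255 − c):
  R: 252 + 0.75×(255−252) = 252 + 2.25 = 254.25 → 254
  G: 191 + 0.75×(255−191) = 191 + 48 = 239 → 239
  B: 12 + 0.75×(255−12) = 12 + 182.25 = 194.25 → 194
rgb(254, 239, 194) = #FEEFC2.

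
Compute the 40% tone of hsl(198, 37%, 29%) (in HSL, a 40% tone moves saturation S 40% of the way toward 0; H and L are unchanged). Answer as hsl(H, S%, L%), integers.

S moves 40% from 37 toward 0: 37 − 14.8 = 22.2 → 22.
H and L are unchanged.

hsl(198, 22%, 29%)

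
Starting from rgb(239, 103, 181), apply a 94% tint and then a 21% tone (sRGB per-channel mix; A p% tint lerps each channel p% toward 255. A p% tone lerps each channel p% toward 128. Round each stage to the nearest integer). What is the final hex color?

Per channel, c → c + 0.94(255 − c):
  R: 239 + 0.94×(255−239) = 239 + 15.04 = 254.04 → 254
  G: 103 + 0.94×(255−103) = 103 + 142.88 = 245.88 → 246
  B: 181 + 69.56 = 250.56 → 251
After the tint: rgb(254, 246, 251) = #FEF6FB.
Lerp each channel 21% toward 128:
  R: 254 + 0.21×(128−254) = 254 − 26.46 = 227.54 → 228
  G: 246 + 0.21×(128−246) = 246 − 24.78 = 221.22 → 221
  B: 251 + 0.21×(128−251) = 251 − 25.83 = 225.17 → 225
rgb(228, 221, 225) = #E4DDE1.

#E4DDE1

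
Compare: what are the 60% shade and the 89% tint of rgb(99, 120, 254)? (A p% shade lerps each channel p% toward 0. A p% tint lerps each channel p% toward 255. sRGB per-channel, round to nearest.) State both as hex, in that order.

#283066, #EEF0FF

60% shade:
  R: 99 − 59.4 = 39.6 → 40
  G: 120 − 72 = 48 → 48
  B: 254 − 152.4 = 101.6 → 102
  → #283066
89% tint:
  R: 99 + 138.84 = 237.84 → 238
  G: 120 + 120.15 = 240.15 → 240
  B: 254 + 0.89×(255−254) = 254 + 0.89 = 254.89 → 255
  → #EEF0FF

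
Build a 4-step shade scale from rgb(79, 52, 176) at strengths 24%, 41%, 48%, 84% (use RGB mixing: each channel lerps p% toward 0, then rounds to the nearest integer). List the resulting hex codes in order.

#3C2886, #2F1F68, #291B5C, #0D081C

24%: (79 − 18.96 = 60.04→60, 52 − 12.48 = 39.52→40, 176 − 42.24 = 133.76→134) → #3C2886
41%: (79 − 32.39 = 46.61→47, 52 − 21.32 = 30.68→31, 176 − 72.16 = 103.84→104) → #2F1F68
48%: (79 − 37.92 = 41.08→41, 52 − 24.96 = 27.04→27, 176 − 84.48 = 91.52→92) → #291B5C
84%: (79 − 66.36 = 12.64→13, 52 − 43.68 = 8.32→8, 176 − 147.84 = 28.16→28) → #0D081C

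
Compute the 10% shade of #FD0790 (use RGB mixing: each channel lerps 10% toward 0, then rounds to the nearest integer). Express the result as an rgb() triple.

rgb(228, 6, 130)

#FD0790 is rgb(253, 7, 144).
Per channel, c → c + 0.1(0 − c):
  R: 253 − 25.3 = 227.7 → 228
  G: 7 + 0.1×(0−7) = 7 − 0.7 = 6.3 → 6
  B: 144 + 0.1×(0−144) = 144 − 14.4 = 129.6 → 130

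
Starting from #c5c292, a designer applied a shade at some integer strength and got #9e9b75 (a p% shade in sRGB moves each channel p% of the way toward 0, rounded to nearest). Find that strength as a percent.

#c5c292 is rgb(197, 194, 146); #9e9b75 is rgb(158, 155, 117).
On the R channel (widest range): 158 ≈ 197 + (p/100)(0 − 197), so p ≈ 100×(158 − 197)/(0 − 197) = -3900/-197 = 19.80.
p = 20 reproduces all three channels after rounding.

20%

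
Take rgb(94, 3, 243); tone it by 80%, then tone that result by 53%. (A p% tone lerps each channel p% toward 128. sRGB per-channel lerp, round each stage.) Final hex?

#7D748B

Lerp each channel 80% toward 128:
  R: 94 + 0.8×(128−94) = 94 + 27.2 = 121.2 → 121
  G: 3 + 0.8×(128−3) = 3 + 100 = 103 → 103
  B: 243 + 0.8×(128−243) = 243 − 92 = 151 → 151
After the tone: rgb(121, 103, 151) = #796797.
Lerp each channel 53% toward 128:
  R: 121 + 0.53×(128−121) = 121 + 3.71 = 124.71 → 125
  G: 103 + 0.53×(128−103) = 103 + 13.25 = 116.25 → 116
  B: 151 + 0.53×(128−151) = 151 − 12.19 = 138.81 → 139
rgb(125, 116, 139) = #7D748B.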